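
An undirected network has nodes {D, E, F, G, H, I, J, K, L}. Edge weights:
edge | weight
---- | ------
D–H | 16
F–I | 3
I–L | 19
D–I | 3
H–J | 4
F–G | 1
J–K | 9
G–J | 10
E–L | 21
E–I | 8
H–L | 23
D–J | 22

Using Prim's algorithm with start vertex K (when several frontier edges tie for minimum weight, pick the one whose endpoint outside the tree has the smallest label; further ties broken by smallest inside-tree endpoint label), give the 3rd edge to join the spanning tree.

Grow the tree from K using Prim:
Step 1: frontier [J–K 9] → take J–K (9); add J.
Step 2: frontier [H–J 4, G–J 10, D–J 22] → take H–J (4); add H.
Step 3: frontier [D–H 16, H–L 23, G–J 10, D–J 22] → take G–J (10); add G.
Step 4: frontier [F–G 1, D–H 16, H–L 23, D–J 22] → take F–G (1); add F.
Step 5: frontier [F–I 3, D–H 16, H–L 23, D–J 22] → take F–I (3); add I.
Step 6: frontier [D–H 16, H–L 23, D–I 3, E–I 8, I–L 19, D–J 22] → take D–I (3); add D.
Step 7: frontier [H–L 23, E–I 8, I–L 19] → take E–I (8); add E.
Step 8: frontier [E–L 21, H–L 23, I–L 19] → take I–L (19); add L.
The 3rd edge added is G–J.

G-J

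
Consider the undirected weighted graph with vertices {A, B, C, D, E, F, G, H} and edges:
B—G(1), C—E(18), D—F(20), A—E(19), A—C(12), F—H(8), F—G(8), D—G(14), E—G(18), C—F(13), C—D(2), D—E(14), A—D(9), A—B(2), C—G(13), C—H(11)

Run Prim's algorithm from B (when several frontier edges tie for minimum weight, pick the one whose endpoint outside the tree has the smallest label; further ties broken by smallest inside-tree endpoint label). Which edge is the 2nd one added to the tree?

Prim, starting at B.
Step 1: cheapest edge leaving the tree is B—G (1); add G.
Step 2: cheapest edge leaving the tree is A—B (2); add A.
Step 3: cheapest edge leaving the tree is F—G (8); add F.
Step 4: cheapest edge leaving the tree is F—H (8); add H.
Step 5: cheapest edge leaving the tree is A—D (9); add D.
Step 6: cheapest edge leaving the tree is C—D (2); add C.
Step 7: cheapest edge leaving the tree is D—E (14); add E.
The 2nd edge added is A—B.

A-B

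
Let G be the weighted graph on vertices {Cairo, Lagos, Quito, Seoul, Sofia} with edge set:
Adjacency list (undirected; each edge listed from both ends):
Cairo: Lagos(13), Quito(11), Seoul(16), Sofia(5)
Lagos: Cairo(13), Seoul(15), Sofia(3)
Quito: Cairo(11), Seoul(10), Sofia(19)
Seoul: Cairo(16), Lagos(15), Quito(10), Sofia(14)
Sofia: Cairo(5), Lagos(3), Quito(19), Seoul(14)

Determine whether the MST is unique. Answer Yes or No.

Sort edges by weight, then run Kruskal:
Lagos-Sofia (3): add. Components now {Cairo} {Seoul} {Quito} {Lagos,Sofia}
Cairo-Sofia (5): add. Components now {Cairo,Lagos,Sofia} {Seoul} {Quito}
Quito-Seoul (10): add. Components now {Cairo,Lagos,Sofia} {Quito,Seoul}
Cairo-Quito (11): add. Components now {Cairo,Lagos,Quito,Seoul,Sofia}
Every non-tree edge has weight strictly greater than the heaviest edge on the tree path between its endpoints, so the MST is unique.

Yes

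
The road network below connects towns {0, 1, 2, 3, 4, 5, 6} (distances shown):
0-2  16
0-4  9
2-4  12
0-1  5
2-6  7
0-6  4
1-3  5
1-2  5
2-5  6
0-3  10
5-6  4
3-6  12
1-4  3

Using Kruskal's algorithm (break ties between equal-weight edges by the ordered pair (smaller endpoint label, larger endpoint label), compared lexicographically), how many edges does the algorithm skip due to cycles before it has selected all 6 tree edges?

0

Kruskal's algorithm — process edges by increasing weight (ties by edge label):
1-4 (3): add. Components now {0} {1,4} {2} {3} {5} {6}
0-6 (4): add. Components now {0,6} {1,4} {2} {3} {5}
5-6 (4): add. Components now {0,5,6} {1,4} {2} {3}
0-1 (5): add. Components now {0,1,4,5,6} {2} {3}
1-2 (5): add. Components now {0,1,2,4,5,6} {3}
1-3 (5): add. Components now {0,1,2,3,4,5,6}
Edges rejected before the tree was complete: 0.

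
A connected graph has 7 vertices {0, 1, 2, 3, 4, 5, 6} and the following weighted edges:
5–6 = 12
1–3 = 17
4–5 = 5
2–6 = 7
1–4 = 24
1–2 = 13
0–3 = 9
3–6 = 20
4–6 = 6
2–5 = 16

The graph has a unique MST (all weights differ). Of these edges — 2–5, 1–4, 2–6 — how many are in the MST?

1

Kruskal: consider edges lightest-first.
4–5 (5): add — endpoints in different components.
4–6 (6): add — endpoints in different components.
2–6 (7): add — endpoints in different components.
0–3 (9): add — endpoints in different components.
5–6 (12): skip — 5 and 6 already connected.
1–2 (13): add — endpoints in different components.
2–5 (16): skip — 2 and 5 already connected.
1–3 (17): add — endpoints in different components.
MST edge set: {4–5, 4–6, 2–6, 0–3, 1–2, 1–3}.
Of the listed edges, {2–6} are in the MST → 1.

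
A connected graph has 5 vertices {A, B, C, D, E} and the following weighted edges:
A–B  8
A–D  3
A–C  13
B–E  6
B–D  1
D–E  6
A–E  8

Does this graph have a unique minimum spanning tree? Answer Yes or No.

No

Kruskal's algorithm — process edges by increasing weight (ties by edge label):
B–D (1): add — endpoints in different components.
A–D (3): add — endpoints in different components.
B–E (6): add — endpoints in different components.
D–E (6): skip — D and E already connected.
A–B (8): skip — A and B already connected.
A–E (8): skip — A and E already connected.
A–C (13): add — endpoints in different components.
Non-tree edge D–E has weight 6, equal to the heaviest edge on its tree cycle — swapping gives another MST of the same weight. Not unique.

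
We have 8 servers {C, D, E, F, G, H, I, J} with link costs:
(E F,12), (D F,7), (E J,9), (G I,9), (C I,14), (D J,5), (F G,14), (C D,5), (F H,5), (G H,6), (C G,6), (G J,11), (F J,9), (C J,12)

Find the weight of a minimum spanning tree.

Kruskal: consider edges lightest-first.
C D (5): add — endpoints in different components.
D J (5): add — endpoints in different components.
F H (5): add — endpoints in different components.
C G (6): add — endpoints in different components.
G H (6): add — endpoints in different components.
D F (7): skip — D and F already connected.
E J (9): add — endpoints in different components.
F J (9): skip — F and J already connected.
G I (9): add — endpoints in different components.
MST edges: C D, D J, F H, C G, G H, E J, G I; total weight 5+5+5+6+6+9+9 = 45.

45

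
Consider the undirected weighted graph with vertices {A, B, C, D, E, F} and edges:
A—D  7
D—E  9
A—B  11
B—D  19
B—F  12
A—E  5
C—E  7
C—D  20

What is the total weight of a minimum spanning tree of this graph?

Kruskal's algorithm — process edges by increasing weight (ties by edge label):
A—E (5): add — endpoints in different components.
A—D (7): add — endpoints in different components.
C—E (7): add — endpoints in different components.
D—E (9): skip — D and E already connected.
A—B (11): add — endpoints in different components.
B—F (12): add — endpoints in different components.
MST edges: A—E, A—D, C—E, A—B, B—F; total weight 5+7+7+11+12 = 42.

42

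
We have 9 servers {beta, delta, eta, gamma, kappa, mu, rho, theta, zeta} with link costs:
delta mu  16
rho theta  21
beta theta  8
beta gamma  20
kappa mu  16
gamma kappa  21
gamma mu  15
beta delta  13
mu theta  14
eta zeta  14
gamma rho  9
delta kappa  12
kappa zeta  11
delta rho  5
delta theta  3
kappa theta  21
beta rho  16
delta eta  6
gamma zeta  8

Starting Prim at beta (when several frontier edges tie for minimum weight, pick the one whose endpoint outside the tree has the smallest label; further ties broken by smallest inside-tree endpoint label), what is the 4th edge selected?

delta-eta

Prim, starting at beta.
Step 1: cheapest edge leaving the tree is beta theta (8); add theta.
Step 2: cheapest edge leaving the tree is delta theta (3); add delta.
Step 3: cheapest edge leaving the tree is delta rho (5); add rho.
Step 4: cheapest edge leaving the tree is delta eta (6); add eta.
Step 5: cheapest edge leaving the tree is gamma rho (9); add gamma.
Step 6: cheapest edge leaving the tree is gamma zeta (8); add zeta.
Step 7: cheapest edge leaving the tree is kappa zeta (11); add kappa.
Step 8: cheapest edge leaving the tree is mu theta (14); add mu.
The 4th edge added is delta eta.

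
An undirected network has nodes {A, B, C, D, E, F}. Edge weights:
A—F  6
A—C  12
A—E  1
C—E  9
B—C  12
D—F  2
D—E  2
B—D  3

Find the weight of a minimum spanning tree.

17

Prim, starting at A.
Step 1: frontier [A—E 1, A—F 6, A—C 12] → take A—E (1); add E.
Step 2: frontier [A—F 6, A—C 12, D—E 2, C—E 9] → take D—E (2); add D.
Step 3: frontier [A—F 6, A—C 12, D—F 2, B—D 3, C—E 9] → take D—F (2); add F.
Step 4: frontier [A—C 12, B—D 3, C—E 9] → take B—D (3); add B.
Step 5: frontier [A—C 12, B—C 12, C—E 9] → take C—E (9); add C.
MST edges: A—E, D—E, D—F, B—D, C—E; total weight 1+2+2+3+9 = 17.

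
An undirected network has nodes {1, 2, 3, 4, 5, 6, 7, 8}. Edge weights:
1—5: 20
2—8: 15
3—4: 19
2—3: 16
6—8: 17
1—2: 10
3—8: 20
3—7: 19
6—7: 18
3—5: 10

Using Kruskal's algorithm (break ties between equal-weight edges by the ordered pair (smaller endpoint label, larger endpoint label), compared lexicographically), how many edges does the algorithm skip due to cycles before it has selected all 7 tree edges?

Kruskal's algorithm — process edges by increasing weight (ties by edge label):
1—2 (10): add — endpoints in different components.
3—5 (10): add — endpoints in different components.
2—8 (15): add — endpoints in different components.
2—3 (16): add — endpoints in different components.
6—8 (17): add — endpoints in different components.
6—7 (18): add — endpoints in different components.
3—4 (19): add — endpoints in different components.
Edges rejected before the tree was complete: 0.

0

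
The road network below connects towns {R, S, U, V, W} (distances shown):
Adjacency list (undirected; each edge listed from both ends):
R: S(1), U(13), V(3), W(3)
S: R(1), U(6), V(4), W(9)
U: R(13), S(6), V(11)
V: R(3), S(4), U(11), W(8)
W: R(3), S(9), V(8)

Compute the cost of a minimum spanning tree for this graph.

13

Sort edges by weight, then run Kruskal:
R–S (1): add — endpoints in different components.
R–V (3): add — endpoints in different components.
R–W (3): add — endpoints in different components.
S–V (4): skip — S and V already connected.
S–U (6): add — endpoints in different components.
MST edges: R–S, R–V, R–W, S–U; total weight 1+3+3+6 = 13.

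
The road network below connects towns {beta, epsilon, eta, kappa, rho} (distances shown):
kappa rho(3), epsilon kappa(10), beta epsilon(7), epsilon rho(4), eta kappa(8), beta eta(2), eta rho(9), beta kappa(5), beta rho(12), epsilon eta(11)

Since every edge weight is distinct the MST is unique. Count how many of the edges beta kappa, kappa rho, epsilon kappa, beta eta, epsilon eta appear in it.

3

Kruskal: consider edges lightest-first.
beta eta (2): add. Components now {rho} {epsilon} {kappa} {beta,eta}
kappa rho (3): add. Components now {kappa,rho} {epsilon} {beta,eta}
epsilon rho (4): add. Components now {epsilon,kappa,rho} {beta,eta}
beta kappa (5): add. Components now {beta,epsilon,eta,kappa,rho}
MST edge set: {beta eta, kappa rho, epsilon rho, beta kappa}.
Of the listed edges, {beta kappa, kappa rho, beta eta} are in the MST → 3.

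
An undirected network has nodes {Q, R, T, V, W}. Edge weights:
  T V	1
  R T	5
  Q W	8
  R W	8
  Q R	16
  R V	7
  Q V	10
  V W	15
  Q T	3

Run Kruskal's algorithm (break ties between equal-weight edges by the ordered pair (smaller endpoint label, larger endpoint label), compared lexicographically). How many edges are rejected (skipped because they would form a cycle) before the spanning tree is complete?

1

Kruskal: consider edges lightest-first.
T V (1): add — endpoints in different components.
Q T (3): add — endpoints in different components.
R T (5): add — endpoints in different components.
R V (7): skip — V and R already connected.
Q W (8): add — endpoints in different components.
Edges rejected before the tree was complete: 1.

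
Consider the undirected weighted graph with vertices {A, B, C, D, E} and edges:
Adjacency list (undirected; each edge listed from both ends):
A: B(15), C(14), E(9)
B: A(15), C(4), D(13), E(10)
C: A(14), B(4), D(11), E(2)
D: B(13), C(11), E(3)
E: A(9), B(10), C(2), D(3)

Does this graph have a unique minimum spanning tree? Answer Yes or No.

Kruskal: consider edges lightest-first.
C–E (2): add — endpoints in different components.
D–E (3): add — endpoints in different components.
B–C (4): add — endpoints in different components.
A–E (9): add — endpoints in different components.
Every non-tree edge has weight strictly greater than the heaviest edge on the tree path between its endpoints, so the MST is unique.

Yes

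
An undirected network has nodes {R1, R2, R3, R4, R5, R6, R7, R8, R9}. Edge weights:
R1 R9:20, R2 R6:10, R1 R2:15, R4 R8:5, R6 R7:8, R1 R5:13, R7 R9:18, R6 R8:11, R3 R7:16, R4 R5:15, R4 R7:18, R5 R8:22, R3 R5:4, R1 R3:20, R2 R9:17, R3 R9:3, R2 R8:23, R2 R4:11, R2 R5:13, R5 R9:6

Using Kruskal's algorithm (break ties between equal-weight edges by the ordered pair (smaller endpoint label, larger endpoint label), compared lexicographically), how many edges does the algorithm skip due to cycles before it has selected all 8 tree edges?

2

Kruskal: consider edges lightest-first.
R3 R9 (3): add — endpoints in different components.
R3 R5 (4): add — endpoints in different components.
R4 R8 (5): add — endpoints in different components.
R5 R9 (6): skip — R9 and R5 already connected.
R6 R7 (8): add — endpoints in different components.
R2 R6 (10): add — endpoints in different components.
R2 R4 (11): add — endpoints in different components.
R6 R8 (11): skip — R6 and R8 already connected.
R1 R5 (13): add — endpoints in different components.
R2 R5 (13): add — endpoints in different components.
Edges rejected before the tree was complete: 2.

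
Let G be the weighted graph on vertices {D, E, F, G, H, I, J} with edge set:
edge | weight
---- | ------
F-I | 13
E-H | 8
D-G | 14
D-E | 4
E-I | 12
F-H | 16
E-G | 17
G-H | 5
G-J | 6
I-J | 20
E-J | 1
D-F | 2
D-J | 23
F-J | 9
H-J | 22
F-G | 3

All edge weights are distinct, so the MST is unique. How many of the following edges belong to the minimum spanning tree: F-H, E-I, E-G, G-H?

Kruskal: consider edges lightest-first.
E-J (1): add. Components now {D} {E,J} {F} {G} {H} {I}
D-F (2): add. Components now {D,F} {E,J} {G} {H} {I}
F-G (3): add. Components now {D,F,G} {E,J} {H} {I}
D-E (4): add. Components now {D,E,F,G,J} {H} {I}
G-H (5): add. Components now {D,E,F,G,H,J} {I}
G-J (6): skip — G and J already connected.
E-H (8): skip — E and H already connected.
F-J (9): skip — F and J already connected.
E-I (12): add. Components now {D,E,F,G,H,I,J}
MST edge set: {E-J, D-F, F-G, D-E, G-H, E-I}.
Of the listed edges, {E-I, G-H} are in the MST → 2.

2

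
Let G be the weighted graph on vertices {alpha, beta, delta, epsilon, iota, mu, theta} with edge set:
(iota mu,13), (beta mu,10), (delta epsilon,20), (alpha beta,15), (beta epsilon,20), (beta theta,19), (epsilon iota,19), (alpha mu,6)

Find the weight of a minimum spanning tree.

Prim, starting at theta.
Step 1: frontier [beta theta 19] → take beta theta (19); add beta.
Step 2: frontier [beta mu 10, alpha beta 15, beta epsilon 20] → take beta mu (10); add mu.
Step 3: frontier [alpha beta 15, beta epsilon 20, alpha mu 6, iota mu 13] → take alpha mu (6); add alpha.
Step 4: frontier [beta epsilon 20, iota mu 13] → take iota mu (13); add iota.
Step 5: frontier [beta epsilon 20, epsilon iota 19] → take epsilon iota (19); add epsilon.
Step 6: frontier [delta epsilon 20] → take delta epsilon (20); add delta.
MST edges: beta theta, beta mu, alpha mu, iota mu, epsilon iota, delta epsilon; total weight 19+10+6+13+19+20 = 87.

87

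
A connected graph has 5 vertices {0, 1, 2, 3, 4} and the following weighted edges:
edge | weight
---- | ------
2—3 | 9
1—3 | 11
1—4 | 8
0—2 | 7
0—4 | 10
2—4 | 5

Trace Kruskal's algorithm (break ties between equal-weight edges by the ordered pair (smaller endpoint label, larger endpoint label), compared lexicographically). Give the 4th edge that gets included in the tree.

Kruskal: consider edges lightest-first.
2—4 (5): add — endpoints in different components.
0—2 (7): add — endpoints in different components.
1—4 (8): add — endpoints in different components.
2—3 (9): add — endpoints in different components.
The 4th edge added is 2—3.

2-3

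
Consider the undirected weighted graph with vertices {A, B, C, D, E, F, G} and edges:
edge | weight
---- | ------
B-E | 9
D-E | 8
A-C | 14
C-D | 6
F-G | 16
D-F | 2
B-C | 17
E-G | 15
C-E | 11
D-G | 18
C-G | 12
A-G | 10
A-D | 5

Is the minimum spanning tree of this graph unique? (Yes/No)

Yes

Sort edges by weight, then run Kruskal:
D-F (2): add. Components now {A} {B} {C} {D,F} {E} {G}
A-D (5): add. Components now {A,D,F} {B} {C} {E} {G}
C-D (6): add. Components now {A,C,D,F} {B} {E} {G}
D-E (8): add. Components now {A,C,D,E,F} {B} {G}
B-E (9): add. Components now {A,B,C,D,E,F} {G}
A-G (10): add. Components now {A,B,C,D,E,F,G}
Every non-tree edge has weight strictly greater than the heaviest edge on the tree path between its endpoints, so the MST is unique.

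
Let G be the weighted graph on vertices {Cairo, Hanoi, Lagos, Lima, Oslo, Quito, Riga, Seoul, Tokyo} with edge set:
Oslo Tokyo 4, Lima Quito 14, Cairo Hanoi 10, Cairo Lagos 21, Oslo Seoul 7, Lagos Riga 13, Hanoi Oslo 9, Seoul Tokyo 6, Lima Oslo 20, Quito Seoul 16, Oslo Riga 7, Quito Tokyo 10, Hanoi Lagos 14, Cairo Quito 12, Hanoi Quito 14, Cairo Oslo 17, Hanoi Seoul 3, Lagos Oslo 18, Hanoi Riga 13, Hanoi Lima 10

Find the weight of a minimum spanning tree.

63

Prim, starting at Hanoi.
Step 1: cheapest edge leaving the tree is Hanoi Seoul (3); add Seoul.
Step 2: cheapest edge leaving the tree is Seoul Tokyo (6); add Tokyo.
Step 3: cheapest edge leaving the tree is Oslo Tokyo (4); add Oslo.
Step 4: cheapest edge leaving the tree is Oslo Riga (7); add Riga.
Step 5: cheapest edge leaving the tree is Cairo Hanoi (10); add Cairo.
Step 6: cheapest edge leaving the tree is Hanoi Lima (10); add Lima.
Step 7: cheapest edge leaving the tree is Quito Tokyo (10); add Quito.
Step 8: cheapest edge leaving the tree is Lagos Riga (13); add Lagos.
MST edges: Hanoi Seoul, Seoul Tokyo, Oslo Tokyo, Oslo Riga, Cairo Hanoi, Hanoi Lima, Quito Tokyo, Lagos Riga; total weight 3+6+4+7+10+10+10+13 = 63.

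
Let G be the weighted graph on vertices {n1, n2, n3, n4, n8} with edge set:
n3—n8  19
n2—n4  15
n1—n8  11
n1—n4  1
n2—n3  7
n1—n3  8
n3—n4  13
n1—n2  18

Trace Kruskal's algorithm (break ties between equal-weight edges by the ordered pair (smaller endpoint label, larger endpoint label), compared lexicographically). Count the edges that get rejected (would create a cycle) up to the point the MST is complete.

Sort edges by weight, then run Kruskal:
n1—n4 (1): add — endpoints in different components.
n2—n3 (7): add — endpoints in different components.
n1—n3 (8): add — endpoints in different components.
n1—n8 (11): add — endpoints in different components.
Edges rejected before the tree was complete: 0.

0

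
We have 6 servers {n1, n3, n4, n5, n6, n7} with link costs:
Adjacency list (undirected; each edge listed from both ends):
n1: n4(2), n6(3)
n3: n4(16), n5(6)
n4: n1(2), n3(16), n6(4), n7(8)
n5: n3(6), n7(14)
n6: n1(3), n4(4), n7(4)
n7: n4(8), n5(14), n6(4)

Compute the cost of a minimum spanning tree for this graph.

29

Kruskal: consider edges lightest-first.
n1–n4 (2): add. Components now {n6} {n7} {n1,n4} {n5} {n3}
n1–n6 (3): add. Components now {n1,n4,n6} {n7} {n5} {n3}
n4–n6 (4): skip — n6 and n4 already connected.
n6–n7 (4): add. Components now {n1,n4,n6,n7} {n5} {n3}
n3–n5 (6): add. Components now {n1,n4,n6,n7} {n3,n5}
n4–n7 (8): skip — n7 and n4 already connected.
n5–n7 (14): add. Components now {n1,n3,n4,n5,n6,n7}
MST edges: n1–n4, n1–n6, n6–n7, n3–n5, n5–n7; total weight 2+3+4+6+14 = 29.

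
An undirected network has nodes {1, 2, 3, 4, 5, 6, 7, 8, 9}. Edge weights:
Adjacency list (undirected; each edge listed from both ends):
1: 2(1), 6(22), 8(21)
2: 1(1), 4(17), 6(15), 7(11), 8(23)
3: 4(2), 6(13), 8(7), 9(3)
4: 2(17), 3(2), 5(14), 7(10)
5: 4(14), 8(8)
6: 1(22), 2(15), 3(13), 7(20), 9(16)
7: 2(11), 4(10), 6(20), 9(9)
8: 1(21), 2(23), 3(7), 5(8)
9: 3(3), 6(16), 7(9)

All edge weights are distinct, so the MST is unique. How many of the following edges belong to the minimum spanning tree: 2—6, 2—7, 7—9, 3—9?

3

Kruskal's algorithm — process edges by increasing weight (ties by edge label):
1—2 (1): add — endpoints in different components.
3—4 (2): add — endpoints in different components.
3—9 (3): add — endpoints in different components.
3—8 (7): add — endpoints in different components.
5—8 (8): add — endpoints in different components.
7—9 (9): add — endpoints in different components.
4—7 (10): skip — 4 and 7 already connected.
2—7 (11): add — endpoints in different components.
3—6 (13): add — endpoints in different components.
MST edge set: {1—2, 3—4, 3—9, 3—8, 5—8, 7—9, 2—7, 3—6}.
Of the listed edges, {2—7, 7—9, 3—9} are in the MST → 3.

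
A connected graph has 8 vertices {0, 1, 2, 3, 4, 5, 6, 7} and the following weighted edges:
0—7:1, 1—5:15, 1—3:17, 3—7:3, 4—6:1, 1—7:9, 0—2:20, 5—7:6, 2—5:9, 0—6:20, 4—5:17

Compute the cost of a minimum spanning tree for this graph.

Kruskal's algorithm — process edges by increasing weight (ties by edge label):
0—7 (1): add — endpoints in different components.
4—6 (1): add — endpoints in different components.
3—7 (3): add — endpoints in different components.
5—7 (6): add — endpoints in different components.
1—7 (9): add — endpoints in different components.
2—5 (9): add — endpoints in different components.
1—5 (15): skip — 1 and 5 already connected.
1—3 (17): skip — 1 and 3 already connected.
4—5 (17): add — endpoints in different components.
MST edges: 0—7, 4—6, 3—7, 5—7, 1—7, 2—5, 4—5; total weight 1+1+3+6+9+9+17 = 46.

46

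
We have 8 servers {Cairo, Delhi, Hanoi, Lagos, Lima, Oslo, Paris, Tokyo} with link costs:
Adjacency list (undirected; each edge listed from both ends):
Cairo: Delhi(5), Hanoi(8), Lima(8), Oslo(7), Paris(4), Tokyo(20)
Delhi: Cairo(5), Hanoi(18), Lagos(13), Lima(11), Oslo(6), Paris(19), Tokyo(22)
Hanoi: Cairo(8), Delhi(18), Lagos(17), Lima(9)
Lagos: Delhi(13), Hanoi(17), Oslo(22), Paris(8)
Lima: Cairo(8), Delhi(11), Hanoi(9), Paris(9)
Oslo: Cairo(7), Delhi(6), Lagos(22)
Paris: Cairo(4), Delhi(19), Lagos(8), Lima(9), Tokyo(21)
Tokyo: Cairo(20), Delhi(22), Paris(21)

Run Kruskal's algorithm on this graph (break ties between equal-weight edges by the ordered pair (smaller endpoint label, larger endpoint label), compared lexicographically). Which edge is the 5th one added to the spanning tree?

Kruskal's algorithm — process edges by increasing weight (ties by edge label):
Cairo–Paris (4): add — endpoints in different components.
Cairo–Delhi (5): add — endpoints in different components.
Delhi–Oslo (6): add — endpoints in different components.
Cairo–Oslo (7): skip — Oslo and Cairo already connected.
Cairo–Hanoi (8): add — endpoints in different components.
Cairo–Lima (8): add — endpoints in different components.
Lagos–Paris (8): add — endpoints in different components.
Hanoi–Lima (9): skip — Hanoi and Lima already connected.
Lima–Paris (9): skip — Paris and Lima already connected.
Delhi–Lima (11): skip — Delhi and Lima already connected.
Delhi–Lagos (13): skip — Delhi and Lagos already connected.
Hanoi–Lagos (17): skip — Hanoi and Lagos already connected.
Delhi–Hanoi (18): skip — Delhi and Hanoi already connected.
Delhi–Paris (19): skip — Delhi and Paris already connected.
Cairo–Tokyo (20): add — endpoints in different components.
The 5th edge added is Cairo–Lima.

Cairo-Lima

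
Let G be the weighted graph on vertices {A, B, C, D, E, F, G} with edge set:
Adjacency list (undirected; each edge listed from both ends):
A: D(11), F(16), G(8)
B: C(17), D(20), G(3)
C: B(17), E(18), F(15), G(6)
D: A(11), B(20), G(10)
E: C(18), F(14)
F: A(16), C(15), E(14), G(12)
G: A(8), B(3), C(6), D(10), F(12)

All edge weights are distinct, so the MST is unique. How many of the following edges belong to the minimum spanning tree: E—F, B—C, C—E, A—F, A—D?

1

Sort edges by weight, then run Kruskal:
B—G (3): add — endpoints in different components.
C—G (6): add — endpoints in different components.
A—G (8): add — endpoints in different components.
D—G (10): add — endpoints in different components.
A—D (11): skip — A and D already connected.
F—G (12): add — endpoints in different components.
E—F (14): add — endpoints in different components.
MST edge set: {B—G, C—G, A—G, D—G, F—G, E—F}.
Of the listed edges, {E—F} are in the MST → 1.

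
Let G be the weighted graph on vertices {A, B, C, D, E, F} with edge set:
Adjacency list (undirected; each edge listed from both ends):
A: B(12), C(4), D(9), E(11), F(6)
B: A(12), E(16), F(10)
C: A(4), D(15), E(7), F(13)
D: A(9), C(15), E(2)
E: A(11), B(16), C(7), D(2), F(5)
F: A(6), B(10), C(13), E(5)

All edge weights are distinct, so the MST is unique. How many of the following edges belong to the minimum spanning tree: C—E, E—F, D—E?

Kruskal: consider edges lightest-first.
D—E (2): add — endpoints in different components.
A—C (4): add — endpoints in different components.
E—F (5): add — endpoints in different components.
A—F (6): add — endpoints in different components.
C—E (7): skip — C and E already connected.
A—D (9): skip — A and D already connected.
B—F (10): add — endpoints in different components.
MST edge set: {D—E, A—C, E—F, A—F, B—F}.
Of the listed edges, {E—F, D—E} are in the MST → 2.

2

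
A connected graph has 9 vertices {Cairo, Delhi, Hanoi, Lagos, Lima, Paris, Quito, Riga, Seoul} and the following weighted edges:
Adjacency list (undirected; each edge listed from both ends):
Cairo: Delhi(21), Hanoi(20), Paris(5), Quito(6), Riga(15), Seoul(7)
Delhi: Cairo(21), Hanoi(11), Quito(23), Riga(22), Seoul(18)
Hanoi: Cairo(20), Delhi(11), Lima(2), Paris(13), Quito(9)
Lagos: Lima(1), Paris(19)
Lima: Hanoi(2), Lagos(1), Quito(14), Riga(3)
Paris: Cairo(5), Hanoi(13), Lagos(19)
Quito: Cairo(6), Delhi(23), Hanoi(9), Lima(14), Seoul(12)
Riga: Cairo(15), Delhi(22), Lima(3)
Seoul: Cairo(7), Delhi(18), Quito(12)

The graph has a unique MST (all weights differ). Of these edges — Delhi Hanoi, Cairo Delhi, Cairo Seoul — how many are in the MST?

Kruskal's algorithm — process edges by increasing weight (ties by edge label):
Lagos Lima (1): add — endpoints in different components.
Hanoi Lima (2): add — endpoints in different components.
Lima Riga (3): add — endpoints in different components.
Cairo Paris (5): add — endpoints in different components.
Cairo Quito (6): add — endpoints in different components.
Cairo Seoul (7): add — endpoints in different components.
Hanoi Quito (9): add — endpoints in different components.
Delhi Hanoi (11): add — endpoints in different components.
MST edge set: {Lagos Lima, Hanoi Lima, Lima Riga, Cairo Paris, Cairo Quito, Cairo Seoul, Hanoi Quito, Delhi Hanoi}.
Of the listed edges, {Delhi Hanoi, Cairo Seoul} are in the MST → 2.

2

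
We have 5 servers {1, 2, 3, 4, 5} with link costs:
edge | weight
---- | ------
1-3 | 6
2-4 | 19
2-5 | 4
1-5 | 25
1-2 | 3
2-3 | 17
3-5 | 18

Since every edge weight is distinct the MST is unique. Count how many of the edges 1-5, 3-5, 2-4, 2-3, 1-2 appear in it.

2

Kruskal: consider edges lightest-first.
1-2 (3): add. Components now {1,2} {3} {4} {5}
2-5 (4): add. Components now {1,2,5} {3} {4}
1-3 (6): add. Components now {1,2,3,5} {4}
2-3 (17): skip — 2 and 3 already connected.
3-5 (18): skip — 3 and 5 already connected.
2-4 (19): add. Components now {1,2,3,4,5}
MST edge set: {1-2, 2-5, 1-3, 2-4}.
Of the listed edges, {2-4, 1-2} are in the MST → 2.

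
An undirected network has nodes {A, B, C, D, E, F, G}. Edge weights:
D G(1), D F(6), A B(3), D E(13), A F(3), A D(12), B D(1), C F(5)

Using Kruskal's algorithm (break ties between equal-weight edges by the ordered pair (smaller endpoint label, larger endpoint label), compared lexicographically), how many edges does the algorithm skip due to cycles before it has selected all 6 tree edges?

Kruskal's algorithm — process edges by increasing weight (ties by edge label):
B D (1): add — endpoints in different components.
D G (1): add — endpoints in different components.
A B (3): add — endpoints in different components.
A F (3): add — endpoints in different components.
C F (5): add — endpoints in different components.
D F (6): skip — D and F already connected.
A D (12): skip — A and D already connected.
D E (13): add — endpoints in different components.
Edges rejected before the tree was complete: 2.

2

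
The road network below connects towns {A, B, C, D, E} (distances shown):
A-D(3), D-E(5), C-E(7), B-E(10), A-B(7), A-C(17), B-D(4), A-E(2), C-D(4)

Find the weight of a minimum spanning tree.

13

Kruskal's algorithm — process edges by increasing weight (ties by edge label):
A-E (2): add — endpoints in different components.
A-D (3): add — endpoints in different components.
B-D (4): add — endpoints in different components.
C-D (4): add — endpoints in different components.
MST edges: A-E, A-D, B-D, C-D; total weight 2+3+4+4 = 13.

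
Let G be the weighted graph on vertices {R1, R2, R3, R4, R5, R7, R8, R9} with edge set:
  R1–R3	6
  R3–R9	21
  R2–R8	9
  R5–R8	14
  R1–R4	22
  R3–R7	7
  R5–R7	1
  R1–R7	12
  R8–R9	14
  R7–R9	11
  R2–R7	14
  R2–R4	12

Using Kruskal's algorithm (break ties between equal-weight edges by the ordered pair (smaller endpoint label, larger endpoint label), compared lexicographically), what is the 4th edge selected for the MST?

R2-R8

Sort edges by weight, then run Kruskal:
R5–R7 (1): add — endpoints in different components.
R1–R3 (6): add — endpoints in different components.
R3–R7 (7): add — endpoints in different components.
R2–R8 (9): add — endpoints in different components.
R7–R9 (11): add — endpoints in different components.
R1–R7 (12): skip — R1 and R7 already connected.
R2–R4 (12): add — endpoints in different components.
R2–R7 (14): add — endpoints in different components.
The 4th edge added is R2–R8.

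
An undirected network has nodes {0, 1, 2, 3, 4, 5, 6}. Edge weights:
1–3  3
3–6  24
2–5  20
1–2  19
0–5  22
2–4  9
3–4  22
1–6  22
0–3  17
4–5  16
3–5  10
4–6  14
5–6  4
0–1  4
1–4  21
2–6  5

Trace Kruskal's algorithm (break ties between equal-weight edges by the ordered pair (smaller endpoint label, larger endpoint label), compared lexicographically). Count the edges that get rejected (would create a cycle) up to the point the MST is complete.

0

Kruskal's algorithm — process edges by increasing weight (ties by edge label):
1–3 (3): add. Components now {0} {1,3} {2} {4} {5} {6}
0–1 (4): add. Components now {0,1,3} {2} {4} {5} {6}
5–6 (4): add. Components now {0,1,3} {2} {4} {5,6}
2–6 (5): add. Components now {0,1,3} {2,5,6} {4}
2–4 (9): add. Components now {0,1,3} {2,4,5,6}
3–5 (10): add. Components now {0,1,2,3,4,5,6}
Edges rejected before the tree was complete: 0.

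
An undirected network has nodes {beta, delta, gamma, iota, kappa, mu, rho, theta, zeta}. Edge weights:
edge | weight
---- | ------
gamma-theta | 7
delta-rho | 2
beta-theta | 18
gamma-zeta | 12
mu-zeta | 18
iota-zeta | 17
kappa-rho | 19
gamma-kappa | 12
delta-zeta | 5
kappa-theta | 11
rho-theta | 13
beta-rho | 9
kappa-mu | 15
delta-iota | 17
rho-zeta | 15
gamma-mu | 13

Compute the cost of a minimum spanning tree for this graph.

76

Prim's algorithm from beta:
Step 1: cheapest edge leaving the tree is beta-rho (9); add rho.
Step 2: cheapest edge leaving the tree is delta-rho (2); add delta.
Step 3: cheapest edge leaving the tree is delta-zeta (5); add zeta.
Step 4: cheapest edge leaving the tree is gamma-zeta (12); add gamma.
Step 5: cheapest edge leaving the tree is gamma-theta (7); add theta.
Step 6: cheapest edge leaving the tree is kappa-theta (11); add kappa.
Step 7: cheapest edge leaving the tree is gamma-mu (13); add mu.
Step 8: cheapest edge leaving the tree is delta-iota (17); add iota.
MST edges: beta-rho, delta-rho, delta-zeta, gamma-zeta, gamma-theta, kappa-theta, gamma-mu, delta-iota; total weight 9+2+5+12+7+11+13+17 = 76.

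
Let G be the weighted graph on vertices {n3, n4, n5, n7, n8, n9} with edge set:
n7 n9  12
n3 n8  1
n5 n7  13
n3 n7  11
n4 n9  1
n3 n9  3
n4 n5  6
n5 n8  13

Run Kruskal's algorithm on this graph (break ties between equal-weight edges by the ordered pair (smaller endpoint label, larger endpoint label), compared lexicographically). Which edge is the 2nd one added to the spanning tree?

n4-n9

Kruskal's algorithm — process edges by increasing weight (ties by edge label):
n3 n8 (1): add — endpoints in different components.
n4 n9 (1): add — endpoints in different components.
n3 n9 (3): add — endpoints in different components.
n4 n5 (6): add — endpoints in different components.
n3 n7 (11): add — endpoints in different components.
The 2nd edge added is n4 n9.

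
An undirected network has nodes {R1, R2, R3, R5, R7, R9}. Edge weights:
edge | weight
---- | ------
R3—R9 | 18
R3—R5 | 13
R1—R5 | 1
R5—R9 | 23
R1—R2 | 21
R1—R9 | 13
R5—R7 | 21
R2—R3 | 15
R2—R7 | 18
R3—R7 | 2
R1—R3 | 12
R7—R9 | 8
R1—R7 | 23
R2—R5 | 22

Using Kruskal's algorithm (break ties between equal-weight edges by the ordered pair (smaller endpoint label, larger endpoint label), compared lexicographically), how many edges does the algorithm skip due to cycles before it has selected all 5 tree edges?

Sort edges by weight, then run Kruskal:
R1—R5 (1): add — endpoints in different components.
R3—R7 (2): add — endpoints in different components.
R7—R9 (8): add — endpoints in different components.
R1—R3 (12): add — endpoints in different components.
R1—R9 (13): skip — R1 and R9 already connected.
R3—R5 (13): skip — R5 and R3 already connected.
R2—R3 (15): add — endpoints in different components.
Edges rejected before the tree was complete: 2.

2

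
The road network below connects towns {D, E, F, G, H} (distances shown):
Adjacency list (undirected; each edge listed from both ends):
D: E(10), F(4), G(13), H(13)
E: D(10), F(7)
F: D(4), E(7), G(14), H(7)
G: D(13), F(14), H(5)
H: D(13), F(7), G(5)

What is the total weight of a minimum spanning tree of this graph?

Prim, starting at H.
Step 1: frontier [G-H 5, F-H 7, D-H 13] → take G-H (5); add G.
Step 2: frontier [D-G 13, F-G 14, F-H 7, D-H 13] → take F-H (7); add F.
Step 3: frontier [D-F 4, E-F 7, D-G 13, D-H 13] → take D-F (4); add D.
Step 4: frontier [D-E 10, E-F 7] → take E-F (7); add E.
MST edges: G-H, F-H, D-F, E-F; total weight 5+7+4+7 = 23.

23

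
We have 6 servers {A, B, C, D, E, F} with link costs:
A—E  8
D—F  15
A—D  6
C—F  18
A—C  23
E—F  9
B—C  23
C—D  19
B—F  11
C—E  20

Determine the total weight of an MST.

Grow the tree from D using Prim:
Step 1: cheapest edge leaving the tree is A—D (6); add A.
Step 2: cheapest edge leaving the tree is A—E (8); add E.
Step 3: cheapest edge leaving the tree is E—F (9); add F.
Step 4: cheapest edge leaving the tree is B—F (11); add B.
Step 5: cheapest edge leaving the tree is C—F (18); add C.
MST edges: A—D, A—E, E—F, B—F, C—F; total weight 6+8+9+11+18 = 52.

52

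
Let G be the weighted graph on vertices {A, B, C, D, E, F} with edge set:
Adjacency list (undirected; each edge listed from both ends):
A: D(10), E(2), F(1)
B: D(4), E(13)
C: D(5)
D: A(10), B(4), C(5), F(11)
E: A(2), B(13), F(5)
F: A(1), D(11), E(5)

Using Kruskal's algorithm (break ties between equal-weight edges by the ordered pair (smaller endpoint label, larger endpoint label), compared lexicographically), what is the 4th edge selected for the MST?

C-D

Sort edges by weight, then run Kruskal:
A F (1): add — endpoints in different components.
A E (2): add — endpoints in different components.
B D (4): add — endpoints in different components.
C D (5): add — endpoints in different components.
E F (5): skip — E and F already connected.
A D (10): add — endpoints in different components.
The 4th edge added is C D.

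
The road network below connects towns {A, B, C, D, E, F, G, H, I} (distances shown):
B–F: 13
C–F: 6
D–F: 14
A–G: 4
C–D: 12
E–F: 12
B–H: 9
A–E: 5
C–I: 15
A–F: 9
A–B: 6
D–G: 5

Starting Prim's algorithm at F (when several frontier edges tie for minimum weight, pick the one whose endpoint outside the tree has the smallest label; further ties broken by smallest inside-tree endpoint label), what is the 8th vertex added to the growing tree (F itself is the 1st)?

Prim's algorithm from F:
Step 1: cheapest edge leaving the tree is C–F (6); add C.
Step 2: cheapest edge leaving the tree is A–F (9); add A.
Step 3: cheapest edge leaving the tree is A–G (4); add G.
Step 4: cheapest edge leaving the tree is D–G (5); add D.
Step 5: cheapest edge leaving the tree is A–E (5); add E.
Step 6: cheapest edge leaving the tree is A–B (6); add B.
Step 7: cheapest edge leaving the tree is B–H (9); add H.
Step 8: cheapest edge leaving the tree is C–I (15); add I.
Vertex order: F, C, A, G, D, E, B, H, I. The 8th vertex is H.

H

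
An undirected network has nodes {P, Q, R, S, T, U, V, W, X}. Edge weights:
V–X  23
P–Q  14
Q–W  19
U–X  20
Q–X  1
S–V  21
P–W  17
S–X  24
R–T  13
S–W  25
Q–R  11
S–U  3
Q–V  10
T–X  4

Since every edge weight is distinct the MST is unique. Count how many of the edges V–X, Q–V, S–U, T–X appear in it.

3

Kruskal's algorithm — process edges by increasing weight (ties by edge label):
Q–X (1): add — endpoints in different components.
S–U (3): add — endpoints in different components.
T–X (4): add — endpoints in different components.
Q–V (10): add — endpoints in different components.
Q–R (11): add — endpoints in different components.
R–T (13): skip — R and T already connected.
P–Q (14): add — endpoints in different components.
P–W (17): add — endpoints in different components.
Q–W (19): skip — Q and W already connected.
U–X (20): add — endpoints in different components.
MST edge set: {Q–X, S–U, T–X, Q–V, Q–R, P–Q, P–W, U–X}.
Of the listed edges, {Q–V, S–U, T–X} are in the MST → 3.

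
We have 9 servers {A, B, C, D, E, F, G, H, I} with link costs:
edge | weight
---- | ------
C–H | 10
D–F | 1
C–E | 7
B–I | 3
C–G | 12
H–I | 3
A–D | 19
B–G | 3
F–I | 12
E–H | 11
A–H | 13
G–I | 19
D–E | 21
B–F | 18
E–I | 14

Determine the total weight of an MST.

52

Sort edges by weight, then run Kruskal:
D–F (1): add — endpoints in different components.
B–G (3): add — endpoints in different components.
B–I (3): add — endpoints in different components.
H–I (3): add — endpoints in different components.
C–E (7): add — endpoints in different components.
C–H (10): add — endpoints in different components.
E–H (11): skip — E and H already connected.
C–G (12): skip — C and G already connected.
F–I (12): add — endpoints in different components.
A–H (13): add — endpoints in different components.
MST edges: D–F, B–G, B–I, H–I, C–E, C–H, F–I, A–H; total weight 1+3+3+3+7+10+12+13 = 52.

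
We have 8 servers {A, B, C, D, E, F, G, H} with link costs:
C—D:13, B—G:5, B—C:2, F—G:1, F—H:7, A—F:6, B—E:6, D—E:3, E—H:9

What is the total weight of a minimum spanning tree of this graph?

30

Kruskal: consider edges lightest-first.
F—G (1): add — endpoints in different components.
B—C (2): add — endpoints in different components.
D—E (3): add — endpoints in different components.
B—G (5): add — endpoints in different components.
A—F (6): add — endpoints in different components.
B—E (6): add — endpoints in different components.
F—H (7): add — endpoints in different components.
MST edges: F—G, B—C, D—E, B—G, A—F, B—E, F—H; total weight 1+2+3+5+6+6+7 = 30.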